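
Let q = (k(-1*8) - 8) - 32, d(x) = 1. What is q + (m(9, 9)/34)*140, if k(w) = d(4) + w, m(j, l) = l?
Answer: -169/17 ≈ -9.9412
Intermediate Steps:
k(w) = 1 + w
q = -47 (q = ((1 - 1*8) - 8) - 32 = ((1 - 8) - 8) - 32 = (-7 - 8) - 32 = -15 - 32 = -47)
q + (m(9, 9)/34)*140 = -47 + (9/34)*140 = -47 + 630/17 = -169/17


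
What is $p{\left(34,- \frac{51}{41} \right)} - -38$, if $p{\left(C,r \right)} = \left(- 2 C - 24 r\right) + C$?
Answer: $\frac{1388}{41} \approx 33.854$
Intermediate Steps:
$p{\left(C,r \right)} = - C - 24 r$ ($p{\left(C,r \right)} = \left(- 24 r - 2 C\right) + C = - C - 24 r$)
$p{\left(34,- \frac{51}{41} \right)} - -38 = \left(\left(-1\right) 34 - 24 \left(- \frac{51}{41}\right)\right) - -38 = \left(-34 - 24 \left(\left(-51\right) \frac{1}{41}\right)\right) + 38 = \left(-34 - - \frac{1224}{41}\right) + 38 = \left(-34 + \frac{1224}{41}\right) + 38 = - \frac{170}{41} + 38 = \frac{1388}{41}$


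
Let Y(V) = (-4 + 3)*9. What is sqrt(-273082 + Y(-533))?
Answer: I*sqrt(273091) ≈ 522.58*I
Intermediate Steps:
Y(V) = -9 (Y(V) = -1*9 = -9)
sqrt(-273082 + Y(-533)) = sqrt(-273082 - 9) = sqrt(-273091) = I*sqrt(273091)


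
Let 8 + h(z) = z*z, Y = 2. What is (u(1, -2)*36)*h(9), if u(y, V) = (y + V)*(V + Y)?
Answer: 0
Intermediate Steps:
u(y, V) = (2 + V)*(V + y) (u(y, V) = (y + V)*(V + 2) = (V + y)*(2 + V) = (2 + V)*(V + y))
h(z) = -8 + z² (h(z) = -8 + z*z = -8 + z²)
(u(1, -2)*36)*h(9) = (((-2)² + 2*(-2) + 2*1 - 2*1)*36)*(-8 + 9²) = ((4 - 4 + 2 - 2)*36)*(-8 + 81) = (0*36)*73 = 0*73 = 0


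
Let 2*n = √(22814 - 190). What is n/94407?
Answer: 2*√1414/94407 ≈ 0.00079662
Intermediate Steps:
n = 2*√1414 (n = √(22814 - 190)/2 = √22624/2 = (4*√1414)/2 = 2*√1414 ≈ 75.206)
n/94407 = (2*√1414)/94407 = (2*√1414)*(1/94407) = 2*√1414/94407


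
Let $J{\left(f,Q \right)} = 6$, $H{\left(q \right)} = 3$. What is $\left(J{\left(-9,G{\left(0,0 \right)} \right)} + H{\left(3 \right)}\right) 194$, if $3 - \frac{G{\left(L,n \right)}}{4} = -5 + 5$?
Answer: $1746$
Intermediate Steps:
$G{\left(L,n \right)} = 12$ ($G{\left(L,n \right)} = 12 - 4 \left(-5 + 5\right) = 12 - 0 = 12 + 0 = 12$)
$\left(J{\left(-9,G{\left(0,0 \right)} \right)} + H{\left(3 \right)}\right) 194 = \left(6 + 3\right) 194 = 9 \cdot 194 = 1746$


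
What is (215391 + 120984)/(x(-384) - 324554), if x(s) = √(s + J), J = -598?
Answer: -54585925875/52667649949 - 336375*I*√982/105335299898 ≈ -1.0364 - 0.00010007*I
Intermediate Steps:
x(s) = √(-598 + s) (x(s) = √(s - 598) = √(-598 + s))
(215391 + 120984)/(x(-384) - 324554) = (215391 + 120984)/(√(-598 - 384) - 324554) = 336375/(√(-982) - 324554) = 336375/(I*√982 - 324554) = 336375/(-324554 + I*√982)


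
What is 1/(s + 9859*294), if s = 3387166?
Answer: 1/6285712 ≈ 1.5909e-7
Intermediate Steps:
1/(s + 9859*294) = 1/(3387166 + 9859*294) = 1/(3387166 + 2898546) = 1/6285712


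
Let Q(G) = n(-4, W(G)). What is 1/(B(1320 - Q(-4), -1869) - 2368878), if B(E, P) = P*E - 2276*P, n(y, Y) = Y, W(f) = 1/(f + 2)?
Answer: -2/1166097 ≈ -1.7151e-6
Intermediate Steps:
W(f) = 1/(2 + f)
Q(G) = 1/(2 + G)
B(E, P) = -2276*P + E*P (B(E, P) = E*P - 2276*P = -2276*P + E*P)
1/(B(1320 - Q(-4), -1869) - 2368878) = 1/(-1869*(-2276 + (1320 - 1/(2 - 4))) - 2368878) = 1/(-1869*(-2276 + (1320 - 1/(-2))) - 2368878) = 1/(-1869*(-2276 + (1320 - 1*(-½))) - 2368878) = 1/(-1869*(-2276 + (1320 + ½)) - 2368878) = 1/(-1869*(-2276 + 2641/2) - 2368878) = 1/(-1869*(-1911/2) - 2368878) = 1/(3571659/2 - 2368878) = 1/(-1166097/2) = -2/1166097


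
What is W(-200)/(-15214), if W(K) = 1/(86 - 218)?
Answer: 1/2008248 ≈ 4.9795e-7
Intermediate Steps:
W(K) = -1/132 (W(K) = 1/(-132) = -1/132)
W(-200)/(-15214) = -1/132/(-15214) = -1/132*(-1/15214) = 1/2008248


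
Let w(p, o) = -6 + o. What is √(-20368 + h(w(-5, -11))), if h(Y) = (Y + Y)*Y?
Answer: I*√19790 ≈ 140.68*I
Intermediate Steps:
h(Y) = 2*Y² (h(Y) = (2*Y)*Y = 2*Y²)
√(-20368 + h(w(-5, -11))) = √(-20368 + 2*(-6 - 11)²) = √(-20368 + 2*(-17)²) = √(-20368 + 2*289) = √(-20368 + 578) = √(-19790) = I*√19790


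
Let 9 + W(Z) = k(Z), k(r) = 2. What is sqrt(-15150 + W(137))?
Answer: I*sqrt(15157) ≈ 123.11*I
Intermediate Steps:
W(Z) = -7 (W(Z) = -9 + 2 = -7)
sqrt(-15150 + W(137)) = sqrt(-15150 - 7) = sqrt(-15157) = I*sqrt(15157)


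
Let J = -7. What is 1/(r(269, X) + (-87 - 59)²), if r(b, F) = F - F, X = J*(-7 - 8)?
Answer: 1/21316 ≈ 4.6913e-5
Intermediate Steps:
X = 105 (X = -7*(-7 - 8) = -7*(-15) = 105)
r(b, F) = 0
1/(r(269, X) + (-87 - 59)²) = 1/(0 + (-87 - 59)²) = 1/(0 + (-146)²) = 1/(0 + 21316) = 1/21316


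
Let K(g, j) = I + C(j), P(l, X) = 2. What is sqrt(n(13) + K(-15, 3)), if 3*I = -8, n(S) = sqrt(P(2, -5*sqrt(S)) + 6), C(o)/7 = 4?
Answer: sqrt(228 + 18*sqrt(2))/3 ≈ 5.3068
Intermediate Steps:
C(o) = 28 (C(o) = 7*4 = 28)
n(S) = 2*sqrt(2) (n(S) = sqrt(2 + 6) = sqrt(8) = 2*sqrt(2))
I = -8/3 (I = (1/3)*(-8) = -8/3 ≈ -2.6667)
K(g, j) = 76/3 (K(g, j) = -8/3 + 28 = 76/3)
sqrt(n(13) + K(-15, 3)) = sqrt(2*sqrt(2) + 76/3) = sqrt(76/3 + 2*sqrt(2))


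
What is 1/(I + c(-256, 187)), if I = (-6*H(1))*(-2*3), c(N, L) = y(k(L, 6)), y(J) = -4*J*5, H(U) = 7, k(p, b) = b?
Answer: 1/132 ≈ 0.0075758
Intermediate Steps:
y(J) = -20*J
c(N, L) = -120 (c(N, L) = -20*6 = -120)
I = 252 (I = (-6*7)*(-2*3) = -42*(-6) = 252)
1/(I + c(-256, 187)) = 1/(252 - 120) = 1/132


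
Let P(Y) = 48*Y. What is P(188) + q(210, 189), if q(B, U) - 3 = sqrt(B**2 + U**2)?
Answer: 9027 + 21*sqrt(181) ≈ 9309.5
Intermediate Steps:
q(B, U) = 3 + sqrt(B**2 + U**2)
P(188) + q(210, 189) = 48*188 + (3 + sqrt(210**2 + 189**2)) = 9024 + (3 + sqrt(44100 + 35721)) = 9024 + (3 + sqrt(79821)) = 9024 + (3 + 21*sqrt(181)) = 9027 + 21*sqrt(181)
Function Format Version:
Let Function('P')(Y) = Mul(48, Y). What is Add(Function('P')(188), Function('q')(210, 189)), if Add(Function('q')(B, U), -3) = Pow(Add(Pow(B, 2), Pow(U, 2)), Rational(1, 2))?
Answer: Add(9027, Mul(21, Pow(181, Rational(1, 2)))) ≈ 9309.5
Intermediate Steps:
Function('q')(B, U) = Add(3, Pow(Add(Pow(B, 2), Pow(U, 2)), Rational(1, 2)))
Add(Function('P')(188), Function('q')(210, 189)) = Add(Mul(48, 188), Add(3, Pow(Add(Pow(210, 2), Pow(189, 2)), Rational(1, 2)))) = Add(9024, Add(3, Pow(Add(44100, 35721), Rational(1, 2)))) = Add(9024, Add(3, Pow(79821, Rational(1, 2)))) = Add(9024, Add(3, Mul(21, Pow(181, Rational(1, 2))))) = Add(9027, Mul(21, Pow(181, Rational(1, 2))))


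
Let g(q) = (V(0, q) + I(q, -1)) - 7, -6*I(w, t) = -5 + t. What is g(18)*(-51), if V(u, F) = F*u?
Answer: 306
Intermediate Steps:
I(w, t) = 5/6 - t/6 (I(w, t) = -(-5 + t)/6 = 5/6 - t/6)
g(q) = -6 (g(q) = (q*0 + (5/6 - 1/6*(-1))) - 7 = (0 + (5/6 + 1/6)) - 7 = (0 + 1) - 7 = 1 - 7 = -6)
g(18)*(-51) = -6*(-51) = 306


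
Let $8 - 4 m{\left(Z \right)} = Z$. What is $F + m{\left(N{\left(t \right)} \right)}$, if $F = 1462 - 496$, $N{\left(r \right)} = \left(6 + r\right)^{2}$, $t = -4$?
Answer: $967$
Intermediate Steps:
$m{\left(Z \right)} = 2 - \frac{Z}{4}$
$F = 966$
$F + m{\left(N{\left(t \right)} \right)} = 966 + \left(2 - \frac{\left(6 - 4\right)^{2}}{4}\right) = 966 + \left(2 - \frac{2^{2}}{4}\right) = 966 + \left(2 - 1\right) = 966 + 1 = 967$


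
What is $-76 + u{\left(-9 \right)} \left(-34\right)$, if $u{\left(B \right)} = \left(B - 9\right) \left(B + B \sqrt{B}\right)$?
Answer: $-5584 - 16524 i \approx -5584.0 - 16524.0 i$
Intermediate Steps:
$u{\left(B \right)} = \left(-9 + B\right) \left(B + B^{\frac{3}{2}}\right)$
$-76 + u{\left(-9 \right)} \left(-34\right) = -76 + \left(\left(-9\right)^{2} + \left(-9\right)^{\frac{5}{2}} - -81 - 9 \left(-9\right)^{\frac{3}{2}}\right) \left(-34\right) = -76 + \left(81 + 243 i + 81 - 9 \left(- 27 i\right)\right) \left(-34\right) = -76 + \left(81 + 243 i + 81 + 243 i\right) \left(-34\right) = -76 + \left(162 + 486 i\right) \left(-34\right) = -76 - \left(5508 + 16524 i\right) = -5584 - 16524 i$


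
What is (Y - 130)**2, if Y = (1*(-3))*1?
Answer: 17689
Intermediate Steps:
Y = -3 (Y = -3*1 = -3)
(Y - 130)**2 = (-3 - 130)**2 = (-133)**2 = 17689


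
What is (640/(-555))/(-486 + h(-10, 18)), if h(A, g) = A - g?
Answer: 64/28527 ≈ 0.0022435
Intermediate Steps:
(640/(-555))/(-486 + h(-10, 18)) = (640/(-555))/(-486 + (-10 - 1*18)) = (640*(-1/555))/(-486 + (-10 - 18)) = -128/(111*(-486 - 28)) = -128/111/(-514) = -128/111*(-1/514) = 64/28527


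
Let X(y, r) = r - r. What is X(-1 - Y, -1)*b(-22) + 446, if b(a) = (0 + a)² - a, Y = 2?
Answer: 446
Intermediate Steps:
b(a) = a² - a
X(y, r) = 0
X(-1 - Y, -1)*b(-22) + 446 = 0*(-22*(-1 - 22)) + 446 = 0*(-22*(-23)) + 446 = 0*506 + 446 = 0 + 446 = 446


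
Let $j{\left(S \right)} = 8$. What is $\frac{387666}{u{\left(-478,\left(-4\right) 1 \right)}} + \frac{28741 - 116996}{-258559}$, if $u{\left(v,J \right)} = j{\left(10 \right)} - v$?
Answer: $\frac{618996452}{775677} \approx 798.01$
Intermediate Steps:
$u{\left(v,J \right)} = 8 - v$
$\frac{387666}{u{\left(-478,\left(-4\right) 1 \right)}} + \frac{28741 - 116996}{-258559} = \frac{387666}{8 - -478} + \frac{28741 - 116996}{-258559} = \frac{387666}{8 + 478} - - \frac{88255}{258559} = \frac{387666}{486} + \frac{88255}{258559} = 387666 \cdot \frac{1}{486} + \frac{88255}{258559} = \frac{2393}{3} + \frac{88255}{258559} = \frac{618996452}{775677}$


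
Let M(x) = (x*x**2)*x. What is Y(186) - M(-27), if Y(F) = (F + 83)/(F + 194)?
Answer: -201947311/380 ≈ -5.3144e+5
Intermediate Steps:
M(x) = x**4 (M(x) = x**3*x = x**4)
Y(F) = (83 + F)/(194 + F)
Y(186) - M(-27) = (83 + 186)/(194 + 186) - 1*(-27)**4 = 269/380 - 1*531441 = (1/380)*269 - 531441 = 269/380 - 531441 = -201947311/380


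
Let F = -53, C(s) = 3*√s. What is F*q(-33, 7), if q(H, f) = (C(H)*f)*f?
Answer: -7791*I*√33 ≈ -44756.0*I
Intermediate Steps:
q(H, f) = 3*√H*f² (q(H, f) = ((3*√H)*f)*f = (3*f*√H)*f = 3*√H*f²)
F*q(-33, 7) = -159*√(-33)*7² = -159*I*√33*49 = -7791*I*√33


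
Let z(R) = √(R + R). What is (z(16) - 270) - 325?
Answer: -595 + 4*√2 ≈ -589.34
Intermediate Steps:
z(R) = √2*√R (z(R) = √(2*R) = √2*√R)
(z(16) - 270) - 325 = (√2*√16 - 270) - 325 = (√2*4 - 270) - 325 = (4*√2 - 270) - 325 = (-270 + 4*√2) - 325 = -595 + 4*√2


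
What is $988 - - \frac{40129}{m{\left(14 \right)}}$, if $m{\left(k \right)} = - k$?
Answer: $- \frac{26297}{14} \approx -1878.4$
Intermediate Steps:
$988 - - \frac{40129}{m{\left(14 \right)}} = 988 - - \frac{40129}{\left(-1\right) 14} = 988 - - \frac{40129}{-14} = 988 - \left(-40129\right) \left(- \frac{1}{14}\right) = 988 - \frac{40129}{14} = - \frac{26297}{14}$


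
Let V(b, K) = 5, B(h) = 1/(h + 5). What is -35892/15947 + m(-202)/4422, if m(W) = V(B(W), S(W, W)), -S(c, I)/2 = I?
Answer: -158634689/70517634 ≈ -2.2496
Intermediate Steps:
B(h) = 1/(5 + h)
S(c, I) = -2*I
m(W) = 5
-35892/15947 + m(-202)/4422 = -35892/15947 + 5/4422 = -158634689/70517634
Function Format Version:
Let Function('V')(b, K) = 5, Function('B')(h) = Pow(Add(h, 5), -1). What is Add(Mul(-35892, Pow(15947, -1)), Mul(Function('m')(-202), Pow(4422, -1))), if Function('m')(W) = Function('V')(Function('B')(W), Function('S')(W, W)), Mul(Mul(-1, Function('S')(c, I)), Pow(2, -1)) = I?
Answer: Rational(-158634689, 70517634) ≈ -2.2496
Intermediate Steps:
Function('B')(h) = Pow(Add(5, h), -1)
Function('S')(c, I) = Mul(-2, I)
Function('m')(W) = 5
Add(Mul(-35892, Pow(15947, -1)), Mul(Function('m')(-202), Pow(4422, -1))) = Add(Mul(-35892, Pow(15947, -1)), Mul(5, Pow(4422, -1))) = Add(Mul(-35892, Rational(1, 15947)), Mul(5, Rational(1, 4422))) = Add(Rational(-35892, 15947), Rational(5, 4422)) = Rational(-158634689, 70517634)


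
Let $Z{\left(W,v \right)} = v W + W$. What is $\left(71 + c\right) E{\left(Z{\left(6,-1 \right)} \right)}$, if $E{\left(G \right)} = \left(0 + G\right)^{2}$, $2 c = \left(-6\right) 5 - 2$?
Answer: $0$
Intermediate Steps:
$Z{\left(W,v \right)} = W + W v$ ($Z{\left(W,v \right)} = W v + W = W + W v$)
$c = -16$ ($c = \frac{\left(-6\right) 5 - 2}{2} = \frac{-30 - 2}{2} = \frac{1}{2} \left(-32\right) = -16$)
$E{\left(G \right)} = G^{2}$
$\left(71 + c\right) E{\left(Z{\left(6,-1 \right)} \right)} = \left(71 - 16\right) \left(6 \left(1 - 1\right)\right)^{2} = 55 \left(6 \cdot 0\right)^{2} = 55 \cdot 0^{2} = 55 \cdot 0 = 0$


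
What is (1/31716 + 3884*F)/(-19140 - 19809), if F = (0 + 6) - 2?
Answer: -492739777/1235306484 ≈ -0.39888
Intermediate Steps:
F = 4 (F = 6 - 2 = 4)
(1/31716 + 3884*F)/(-19140 - 19809) = (1/31716 + 3884*4)/(-19140 - 19809) = (1/31716 + 15536)/(-38949) = (492739777/31716)*(-1/38949) = -492739777/1235306484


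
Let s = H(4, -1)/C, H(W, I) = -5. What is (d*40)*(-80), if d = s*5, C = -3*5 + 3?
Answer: -20000/3 ≈ -6666.7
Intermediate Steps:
C = -12 (C = -15 + 3 = -12)
s = 5/12 (s = -5/(-12) = -5*(-1/12) = 5/12 ≈ 0.41667)
d = 25/12 (d = (5/12)*5 = 25/12 ≈ 2.0833)
(d*40)*(-80) = ((25/12)*40)*(-80) = (250/3)*(-80) = -20000/3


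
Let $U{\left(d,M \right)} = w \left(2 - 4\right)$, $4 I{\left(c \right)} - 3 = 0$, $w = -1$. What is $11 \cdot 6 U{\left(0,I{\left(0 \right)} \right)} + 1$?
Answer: $133$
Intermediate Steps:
$I{\left(c \right)} = \frac{3}{4}$ ($I{\left(c \right)} = \frac{3}{4} + \frac{1}{4} \cdot 0 = \frac{3}{4} + 0 = \frac{3}{4}$)
$U{\left(d,M \right)} = 2$ ($U{\left(d,M \right)} = - (2 - 4) = \left(-1\right) \left(-2\right) = 2$)
$11 \cdot 6 U{\left(0,I{\left(0 \right)} \right)} + 1 = 11 \cdot 6 \cdot 2 + 1 = 11 \cdot 12 + 1 = 132 + 1 = 133$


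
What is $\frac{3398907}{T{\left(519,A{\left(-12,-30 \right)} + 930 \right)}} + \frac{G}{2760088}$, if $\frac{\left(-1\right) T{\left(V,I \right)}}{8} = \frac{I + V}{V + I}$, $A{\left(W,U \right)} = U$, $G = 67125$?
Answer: $- \frac{293165058963}{690022} \approx -4.2486 \cdot 10^{5}$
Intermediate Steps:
$T{\left(V,I \right)} = -8$ ($T{\left(V,I \right)} = - 8 \frac{I + V}{V + I} = - 8 \frac{I + V}{I + V} = \left(-8\right) 1 = -8$)
$\frac{3398907}{T{\left(519,A{\left(-12,-30 \right)} + 930 \right)}} + \frac{G}{2760088} = \frac{3398907}{-8} + \frac{67125}{2760088} = 3398907 \left(- \frac{1}{8}\right) + 67125 \cdot \frac{1}{2760088} = - \frac{3398907}{8} + \frac{67125}{2760088} = - \frac{293165058963}{690022}$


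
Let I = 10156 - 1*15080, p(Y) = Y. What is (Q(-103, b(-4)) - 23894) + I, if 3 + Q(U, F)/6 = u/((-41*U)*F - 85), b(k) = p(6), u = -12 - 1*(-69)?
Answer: -728195166/25253 ≈ -28836.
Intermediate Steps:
u = 57 (u = -12 + 69 = 57)
b(k) = 6
I = -4924 (I = 10156 - 15080 = -4924)
Q(U, F) = -18 + 342/(-85 - 41*F*U) (Q(U, F) = -18 + 6*(57/((-41*U)*F - 85)) = -18 + 6*(57/(-41*F*U - 85)) = -18 + 6*(57/(-85 - 41*F*U)) = -18 + 342/(-85 - 41*F*U))
(Q(-103, b(-4)) - 23894) + I = (18*(-104 - 41*6*(-103))/(85 + 41*6*(-103)) - 23894) - 4924 = (18*(-104 + 25338)/(85 - 25338) - 23894) - 4924 = (18*25234/(-25253) - 23894) - 4924 = (18*(-1/25253)*25234 - 23894) - 4924 = (-454212/25253 - 23894) - 4924 = -603849394/25253 - 4924 = -728195166/25253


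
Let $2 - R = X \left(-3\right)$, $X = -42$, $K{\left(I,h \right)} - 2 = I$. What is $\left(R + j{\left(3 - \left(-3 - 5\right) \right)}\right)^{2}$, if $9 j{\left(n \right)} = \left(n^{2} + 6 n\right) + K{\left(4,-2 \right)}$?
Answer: $\frac{851929}{81} \approx 10518.0$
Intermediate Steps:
$K{\left(I,h \right)} = 2 + I$
$R = -124$ ($R = 2 - \left(-42\right) \left(-3\right) = 2 - 126 = -124$)
$j{\left(n \right)} = \frac{2}{3} + \frac{n^{2}}{9} + \frac{2 n}{3}$ ($j{\left(n \right)} = \frac{\left(n^{2} + 6 n\right) + \left(2 + 4\right)}{9} = \frac{\left(n^{2} + 6 n\right) + 6}{9} = \frac{6 + n^{2} + 6 n}{9} = \frac{2}{3} + \frac{n^{2}}{9} + \frac{2 n}{3}$)
$\left(R + j{\left(3 - \left(-3 - 5\right) \right)}\right)^{2} = \left(-124 + \left(\frac{2}{3} + \frac{\left(3 - \left(-3 - 5\right)\right)^{2}}{9} + \frac{2 \left(3 - \left(-3 - 5\right)\right)}{3}\right)\right)^{2} = \left(-124 + \left(\frac{2}{3} + \frac{\left(3 - -8\right)^{2}}{9} + \frac{2 \left(3 - -8\right)}{3}\right)\right)^{2} = \left(-124 + \left(\frac{2}{3} + \frac{\left(3 + 8\right)^{2}}{9} + \frac{2 \left(3 + 8\right)}{3}\right)\right)^{2} = \left(-124 + \left(\frac{2}{3} + \frac{11^{2}}{9} + \frac{2}{3} \cdot 11\right)\right)^{2} = \left(-124 + \left(\frac{2}{3} + \frac{1}{9} \cdot 121 + \frac{22}{3}\right)\right)^{2} = \left(-124 + \left(\frac{2}{3} + \frac{121}{9} + \frac{22}{3}\right)\right)^{2} = \left(-124 + \frac{193}{9}\right)^{2} = \left(- \frac{923}{9}\right)^{2} = \frac{851929}{81}$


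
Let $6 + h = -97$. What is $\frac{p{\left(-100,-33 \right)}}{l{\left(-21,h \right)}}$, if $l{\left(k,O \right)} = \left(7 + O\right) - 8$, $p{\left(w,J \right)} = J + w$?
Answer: $\frac{133}{104} \approx 1.2788$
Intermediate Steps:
$h = -103$ ($h = -6 - 97 = -103$)
$l{\left(k,O \right)} = -1 + O$
$\frac{p{\left(-100,-33 \right)}}{l{\left(-21,h \right)}} = \frac{-33 - 100}{-1 - 103} = - \frac{133}{-104} = \left(-133\right) \left(- \frac{1}{104}\right) = \frac{133}{104}$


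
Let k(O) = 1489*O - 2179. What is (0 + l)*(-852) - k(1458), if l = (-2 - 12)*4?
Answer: -2121071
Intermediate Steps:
l = -56 (l = -14*4 = -56)
k(O) = -2179 + 1489*O
(0 + l)*(-852) - k(1458) = (0 - 56)*(-852) - (-2179 + 1489*1458) = -56*(-852) - (-2179 + 2170962) = 47712 - 1*2168783 = 47712 - 2168783 = -2121071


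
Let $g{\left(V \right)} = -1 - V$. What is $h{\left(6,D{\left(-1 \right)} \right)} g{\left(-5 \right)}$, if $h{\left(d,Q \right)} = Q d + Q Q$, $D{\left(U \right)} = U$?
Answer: $-20$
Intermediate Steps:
$h{\left(d,Q \right)} = Q^{2} + Q d$ ($h{\left(d,Q \right)} = Q d + Q^{2} = Q^{2} + Q d$)
$h{\left(6,D{\left(-1 \right)} \right)} g{\left(-5 \right)} = - (-1 + 6) \left(-1 - -5\right) = \left(-1\right) 5 \left(-1 + 5\right) = \left(-5\right) 4 = -20$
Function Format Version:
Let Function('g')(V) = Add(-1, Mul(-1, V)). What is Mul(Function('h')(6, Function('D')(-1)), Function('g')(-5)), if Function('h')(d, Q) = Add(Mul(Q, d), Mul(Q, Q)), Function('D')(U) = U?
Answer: -20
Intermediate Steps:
Function('h')(d, Q) = Add(Pow(Q, 2), Mul(Q, d)) (Function('h')(d, Q) = Add(Mul(Q, d), Pow(Q, 2)) = Add(Pow(Q, 2), Mul(Q, d)))
Mul(Function('h')(6, Function('D')(-1)), Function('g')(-5)) = Mul(Mul(-1, Add(-1, 6)), Add(-1, Mul(-1, -5))) = Mul(Mul(-1, 5), Add(-1, 5)) = Mul(-5, 4) = -20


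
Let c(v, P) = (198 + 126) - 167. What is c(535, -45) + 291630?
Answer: 291787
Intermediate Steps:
c(v, P) = 157 (c(v, P) = 324 - 167 = 157)
c(535, -45) + 291630 = 157 + 291630 = 291787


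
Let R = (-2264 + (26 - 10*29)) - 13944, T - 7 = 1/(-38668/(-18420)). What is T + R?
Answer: -159162550/9667 ≈ -16465.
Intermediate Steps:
T = 72274/9667 (T = 7 + 1/(-38668/(-18420)) = 7 + 1/(-38668*(-1/18420)) = 7 + 1/(9667/4605) = 7 + 4605/9667 = 72274/9667 ≈ 7.4764)
R = -16472 (R = (-2264 + (26 - 290)) - 13944 = (-2264 - 264) - 13944 = -2528 - 13944 = -16472)
T + R = 72274/9667 - 16472 = -159162550/9667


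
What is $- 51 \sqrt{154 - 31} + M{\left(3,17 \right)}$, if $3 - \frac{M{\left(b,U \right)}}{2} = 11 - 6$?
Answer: $-4 - 51 \sqrt{123} \approx -569.62$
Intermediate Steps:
$M{\left(b,U \right)} = -4$ ($M{\left(b,U \right)} = 6 - 2 \left(11 - 6\right) = 6 - 10 = -4$)
$- 51 \sqrt{154 - 31} + M{\left(3,17 \right)} = - 51 \sqrt{154 - 31} - 4 = - 51 \sqrt{123} - 4 = -4 - 51 \sqrt{123}$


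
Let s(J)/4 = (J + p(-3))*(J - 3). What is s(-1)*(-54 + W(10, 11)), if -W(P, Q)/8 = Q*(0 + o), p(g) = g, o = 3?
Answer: -20352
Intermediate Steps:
s(J) = 4*(-3 + J)² (s(J) = 4*((J - 3)*(J - 3)) = 4*((-3 + J)*(-3 + J)) = 4*(-3 + J)²)
W(P, Q) = -24*Q (W(P, Q) = -8*Q*(0 + 3) = -8*Q*3 = -24*Q)
s(-1)*(-54 + W(10, 11)) = (36 - 24*(-1) + 4*(-1)²)*(-54 - 24*11) = (36 + 24 + 4*1)*(-54 - 264) = (36 + 24 + 4)*(-318) = 64*(-318) = -20352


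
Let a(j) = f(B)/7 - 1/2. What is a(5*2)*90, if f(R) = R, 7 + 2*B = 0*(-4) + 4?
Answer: -450/7 ≈ -64.286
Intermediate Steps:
B = -3/2 (B = -7/2 + (0*(-4) + 4)/2 = -7/2 + (0 + 4)/2 = -7/2 + (½)*4 = -7/2 + 2 = -3/2 ≈ -1.5000)
a(j) = -5/7 (a(j) = -3/2/7 - 1/2 = -3/2*⅐ - 1*½ = -3/14 - ½ = -5/7)
a(5*2)*90 = -5/7*90 = -450/7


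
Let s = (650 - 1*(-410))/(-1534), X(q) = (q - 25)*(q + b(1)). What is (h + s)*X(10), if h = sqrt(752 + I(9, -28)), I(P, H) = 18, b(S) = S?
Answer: 87450/767 - 165*sqrt(770) ≈ -4464.5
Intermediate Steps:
X(q) = (1 + q)*(-25 + q) (X(q) = (q - 25)*(q + 1) = (-25 + q)*(1 + q) = (1 + q)*(-25 + q))
s = -530/767 (s = (650 + 410)*(-1/1534) = 1060*(-1/1534) = -530/767 ≈ -0.69100)
h = sqrt(770) (h = sqrt(752 + 18) = sqrt(770) ≈ 27.749)
(h + s)*X(10) = (sqrt(770) - 530/767)*(-25 + 10**2 - 24*10) = (-530/767 + sqrt(770))*(-25 + 100 - 240) = (-530/767 + sqrt(770))*(-165) = 87450/767 - 165*sqrt(770)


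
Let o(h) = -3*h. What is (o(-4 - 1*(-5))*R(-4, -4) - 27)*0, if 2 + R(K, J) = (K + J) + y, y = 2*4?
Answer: 0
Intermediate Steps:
y = 8
R(K, J) = 6 + J + K (R(K, J) = -2 + ((K + J) + 8) = -2 + ((J + K) + 8) = -2 + (8 + J + K) = 6 + J + K)
(o(-4 - 1*(-5))*R(-4, -4) - 27)*0 = ((-3*(-4 - 1*(-5)))*(6 - 4 - 4) - 27)*0 = (-3*(-4 + 5)*(-2) - 27)*0 = (-3*1*(-2) - 27)*0 = (-3*(-2) - 27)*0 = (6 - 27)*0 = -21*0 = 0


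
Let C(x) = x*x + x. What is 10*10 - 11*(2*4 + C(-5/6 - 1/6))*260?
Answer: -22780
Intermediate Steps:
C(x) = x + x² (C(x) = x² + x = x + x²)
10*10 - 11*(2*4 + C(-5/6 - 1/6))*260 = 10*10 - 11*(2*4 + (-5/6 - 1/6)*(1 + (-5/6 - 1/6)))*260 = 100 - 11*(8 + (-5*⅙ - 1*⅙)*(1 + (-5*⅙ - 1*⅙)))*260 = 100 - 11*(8 + (-⅚ - ⅙)*(1 + (-⅚ - ⅙)))*260 = 100 - 11*(8 - (1 - 1))*260 = 100 - 11*(8 - 1*0)*260 = 100 - 11*(8 + 0)*260 = 100 - 11*8*260 = 100 - 88*260 = 100 - 22880 = -22780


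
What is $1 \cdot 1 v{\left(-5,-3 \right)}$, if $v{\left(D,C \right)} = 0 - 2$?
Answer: $-2$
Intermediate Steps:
$v{\left(D,C \right)} = -2$
$1 \cdot 1 v{\left(-5,-3 \right)} = 1 \cdot 1 \left(-2\right) = 1 \left(-2\right) = -2$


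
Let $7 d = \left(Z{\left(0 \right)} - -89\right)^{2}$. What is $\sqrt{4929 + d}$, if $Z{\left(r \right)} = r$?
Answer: $\frac{2 \sqrt{74242}}{7} \approx 77.85$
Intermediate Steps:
$d = \frac{7921}{7}$ ($d = \frac{\left(0 - -89\right)^{2}}{7} = \frac{\left(0 + 89\right)^{2}}{7} = \frac{89^{2}}{7} = \frac{1}{7} \cdot 7921 = \frac{7921}{7} \approx 1131.6$)
$\sqrt{4929 + d} = \sqrt{4929 + \frac{7921}{7}} = \sqrt{\frac{42424}{7}} = \frac{2 \sqrt{74242}}{7}$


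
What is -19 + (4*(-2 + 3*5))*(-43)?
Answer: -2255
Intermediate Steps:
-19 + (4*(-2 + 3*5))*(-43) = -19 + (4*(-2 + 15))*(-43) = -19 + (4*13)*(-43) = -19 + 52*(-43) = -19 - 2236 = -2255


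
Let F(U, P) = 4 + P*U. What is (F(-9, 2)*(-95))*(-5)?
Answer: -6650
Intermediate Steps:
(F(-9, 2)*(-95))*(-5) = ((4 + 2*(-9))*(-95))*(-5) = ((4 - 18)*(-95))*(-5) = -14*(-95)*(-5) = 1330*(-5) = -6650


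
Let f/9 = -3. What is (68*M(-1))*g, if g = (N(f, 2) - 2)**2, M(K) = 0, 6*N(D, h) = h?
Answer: 0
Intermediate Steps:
f = -27 (f = 9*(-3) = -27)
N(D, h) = h/6
g = 25/9 (g = ((1/6)*2 - 2)**2 = (1/3 - 2)**2 = (-5/3)**2 = 25/9 ≈ 2.7778)
(68*M(-1))*g = (68*0)*(25/9) = 0*(25/9) = 0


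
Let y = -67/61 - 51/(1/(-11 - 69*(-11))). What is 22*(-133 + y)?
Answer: -60408920/61 ≈ -9.9031e+5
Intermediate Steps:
y = -2737747/61 (y = -67*1/61 - 51/(-1/11/(-80)) = -67/61 - 51/((-1/80*(-1/11))) = -67/61 - 51/1/880 = -67/61 - 51*880 = -67/61 - 44880 = -2737747/61 ≈ -44881.)
22*(-133 + y) = 22*(-133 - 2737747/61) = 22*(-2745860/61) = -60408920/61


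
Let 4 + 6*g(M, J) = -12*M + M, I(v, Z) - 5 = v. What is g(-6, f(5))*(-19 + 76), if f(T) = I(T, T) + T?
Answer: 589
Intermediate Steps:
I(v, Z) = 5 + v
f(T) = 5 + 2*T (f(T) = (5 + T) + T = 5 + 2*T)
g(M, J) = -⅔ - 11*M/6 (g(M, J) = -⅔ + (-12*M + M)/6 = -⅔ + (-11*M)/6 = -⅔ - 11*M/6)
g(-6, f(5))*(-19 + 76) = (-⅔ - 11/6*(-6))*(-19 + 76) = (-⅔ + 11)*57 = (31/3)*57 = 589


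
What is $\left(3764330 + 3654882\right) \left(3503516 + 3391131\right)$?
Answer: $51152847758164$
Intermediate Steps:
$\left(3764330 + 3654882\right) \left(3503516 + 3391131\right) = 7419212 \cdot 6894647 = 51152847758164$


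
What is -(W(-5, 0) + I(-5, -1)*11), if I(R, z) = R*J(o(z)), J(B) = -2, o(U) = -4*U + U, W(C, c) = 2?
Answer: -112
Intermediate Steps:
o(U) = -3*U
I(R, z) = -2*R (I(R, z) = R*(-2) = -2*R)
-(W(-5, 0) + I(-5, -1)*11) = -(2 - 2*(-5)*11) = -(2 + 10*11) = -(2 + 110) = -1*112 = -112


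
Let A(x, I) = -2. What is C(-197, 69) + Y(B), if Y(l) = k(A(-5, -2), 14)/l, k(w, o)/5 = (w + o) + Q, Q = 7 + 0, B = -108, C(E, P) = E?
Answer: -21371/108 ≈ -197.88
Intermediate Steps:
Q = 7
k(w, o) = 35 + 5*o + 5*w (k(w, o) = 5*((w + o) + 7) = 5*((o + w) + 7) = 5*(7 + o + w) = 35 + 5*o + 5*w)
Y(l) = 95/l (Y(l) = (35 + 5*14 + 5*(-2))/l = (35 + 70 - 10)/l = 95/l)
C(-197, 69) + Y(B) = -197 + 95/(-108) = -197 + 95*(-1/108) = -197 - 95/108 = -21371/108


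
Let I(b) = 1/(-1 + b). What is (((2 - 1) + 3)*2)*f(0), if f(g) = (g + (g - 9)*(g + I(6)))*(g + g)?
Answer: 0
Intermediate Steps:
f(g) = 2*g*(g + (-9 + g)*(⅕ + g)) (f(g) = (g + (g - 9)*(g + 1/(-1 + 6)))*(g + g) = (g + (-9 + g)*(g + 1/5))*(2*g) = (g + (-9 + g)*(g + ⅕))*(2*g) = (g + (-9 + g)*(⅕ + g))*(2*g) = 2*g*(g + (-9 + g)*(⅕ + g)))
(((2 - 1) + 3)*2)*f(0) = (((2 - 1) + 3)*2)*((⅖)*0*(-9 - 39*0 + 5*0²)) = ((1 + 3)*2)*((⅖)*0*(-9 + 0 + 5*0)) = (4*2)*((⅖)*0*(-9 + 0 + 0)) = 8*((⅖)*0*(-9)) = 8*0 = 0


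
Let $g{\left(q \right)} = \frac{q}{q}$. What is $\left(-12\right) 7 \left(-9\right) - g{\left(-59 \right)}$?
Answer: $755$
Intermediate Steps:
$g{\left(q \right)} = 1$
$\left(-12\right) 7 \left(-9\right) - g{\left(-59 \right)} = \left(-12\right) 7 \left(-9\right) - 1 = \left(-84\right) \left(-9\right) - 1 = 756 - 1 = 755$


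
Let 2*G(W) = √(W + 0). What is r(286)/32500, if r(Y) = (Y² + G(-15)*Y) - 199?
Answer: 81597/32500 + 11*I*√15/2500 ≈ 2.5107 + 0.017041*I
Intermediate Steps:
G(W) = √W/2 (G(W) = √(W + 0)/2 = √W/2)
r(Y) = -199 + Y² + I*Y*√15/2 (r(Y) = (Y² + (√(-15)/2)*Y) - 199 = (Y² + ((I*√15)/2)*Y) - 199 = (Y² + (I*√15/2)*Y) - 199 = (Y² + I*Y*√15/2) - 199 = -199 + Y² + I*Y*√15/2)
r(286)/32500 = (-199 + 286² + (½)*I*286*√15)/32500 = (-199 + 81796 + 143*I*√15)*(1/32500) = (81597 + 143*I*√15)*(1/32500) = 81597/32500 + 11*I*√15/2500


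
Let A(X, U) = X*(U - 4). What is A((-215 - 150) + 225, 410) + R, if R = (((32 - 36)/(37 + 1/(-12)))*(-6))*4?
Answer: -25178968/443 ≈ -56837.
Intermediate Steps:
A(X, U) = X*(-4 + U)
R = 1152/443 (R = (-4/(37 - 1/12)*(-6))*4 = (-4/443/12*(-6))*4 = (-4*12/443*(-6))*4 = -48/443*(-6)*4 = (288/443)*4 = 1152/443 ≈ 2.6005)
A((-215 - 150) + 225, 410) + R = ((-215 - 150) + 225)*(-4 + 410) + 1152/443 = (-365 + 225)*406 + 1152/443 = -140*406 + 1152/443 = -56840 + 1152/443 = -25178968/443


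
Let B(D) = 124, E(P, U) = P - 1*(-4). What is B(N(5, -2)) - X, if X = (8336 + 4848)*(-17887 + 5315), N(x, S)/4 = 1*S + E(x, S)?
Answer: 165749372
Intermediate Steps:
E(P, U) = 4 + P (E(P, U) = P + 4 = 4 + P)
N(x, S) = 16 + 4*S + 4*x (N(x, S) = 4*(1*S + (4 + x)) = 4*(S + (4 + x)) = 4*(4 + S + x) = 16 + 4*S + 4*x)
X = -165749248 (X = 13184*(-12572) = -165749248)
B(N(5, -2)) - X = 124 - 1*(-165749248) = 124 + 165749248 = 165749372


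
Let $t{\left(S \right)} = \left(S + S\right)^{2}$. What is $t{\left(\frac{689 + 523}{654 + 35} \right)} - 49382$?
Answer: $- \frac{23436796646}{474721} \approx -49370.0$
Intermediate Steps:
$t{\left(S \right)} = 4 S^{2}$ ($t{\left(S \right)} = \left(2 S\right)^{2} = 4 S^{2}$)
$t{\left(\frac{689 + 523}{654 + 35} \right)} - 49382 = 4 \left(\frac{689 + 523}{654 + 35}\right)^{2} - 49382 = 4 \left(\frac{1212}{689}\right)^{2} - 49382 = 4 \cdot \frac{1468944}{474721} - 49382 = \frac{5875776}{474721} - 49382 = - \frac{23436796646}{474721}$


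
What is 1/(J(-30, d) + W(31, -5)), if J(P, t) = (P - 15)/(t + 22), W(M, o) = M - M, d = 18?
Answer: -8/9 ≈ -0.88889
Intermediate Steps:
W(M, o) = 0
J(P, t) = (-15 + P)/(22 + t)
1/(J(-30, d) + W(31, -5)) = 1/((-15 - 30)/(22 + 18) + 0) = 1/(-45/40 + 0) = 1/((1/40)*(-45) + 0) = 1/(-9/8 + 0) = 1/(-9/8) = -8/9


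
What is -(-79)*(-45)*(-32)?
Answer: 113760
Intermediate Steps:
-(-79)*(-45)*(-32) = -79*45*(-32) = -3555*(-32) = 113760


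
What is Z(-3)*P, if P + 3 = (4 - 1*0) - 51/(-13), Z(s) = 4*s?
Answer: -768/13 ≈ -59.077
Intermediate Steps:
P = 64/13 (P = -3 + ((4 - 1*0) - 51/(-13)) = -3 + ((4 + 0) - 51*(-1/13)) = -3 + (4 + 51/13) = -3 + 103/13 = 64/13 ≈ 4.9231)
Z(-3)*P = (4*(-3))*(64/13) = -12*64/13 = -768/13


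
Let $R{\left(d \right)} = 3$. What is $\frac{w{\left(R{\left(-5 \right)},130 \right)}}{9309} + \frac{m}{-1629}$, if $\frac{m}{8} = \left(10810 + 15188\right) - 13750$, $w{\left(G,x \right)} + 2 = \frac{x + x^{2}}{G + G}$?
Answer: $- \frac{100834741}{1684929} \approx -59.845$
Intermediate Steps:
$w{\left(G,x \right)} = -2 + \frac{x + x^{2}}{2 G}$ ($w{\left(G,x \right)} = -2 + \frac{x + x^{2}}{G + G} = -2 + \frac{x + x^{2}}{2 G}$)
$m = 97984$ ($m = 8 \left(\left(10810 + 15188\right) - 13750\right) = 8 \left(25998 - 13750\right) = 8 \cdot 12248 = 97984$)
$\frac{w{\left(R{\left(-5 \right)},130 \right)}}{9309} + \frac{m}{-1629} = \frac{\frac{1}{2} \cdot \frac{1}{3} \left(130 + 130^{2} - 12\right)}{9309} + \frac{97984}{-1629} = \frac{1}{2} \cdot \frac{1}{3} \left(130 + 16900 - 12\right) \frac{1}{9309} + 97984 \left(- \frac{1}{1629}\right) = \frac{1}{2} \cdot \frac{1}{3} \cdot 17018 \cdot \frac{1}{9309} - \frac{97984}{1629} = \frac{8509}{3} \cdot \frac{1}{9309} - \frac{97984}{1629} = \frac{8509}{27927} - \frac{97984}{1629} = - \frac{100834741}{1684929}$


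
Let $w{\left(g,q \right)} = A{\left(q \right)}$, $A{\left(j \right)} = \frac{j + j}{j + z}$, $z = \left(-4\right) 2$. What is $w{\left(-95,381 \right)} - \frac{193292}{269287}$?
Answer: $\frac{133098778}{100444051} \approx 1.3251$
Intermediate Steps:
$z = -8$
$A{\left(j \right)} = \frac{2 j}{-8 + j}$ ($A{\left(j \right)} = \frac{j + j}{j - 8} = \frac{2 j}{-8 + j}$)
$w{\left(g,q \right)} = \frac{2 q}{-8 + q}$
$w{\left(-95,381 \right)} - \frac{193292}{269287} = 2 \cdot 381 \frac{1}{-8 + 381} - \frac{193292}{269287} = 2 \cdot 381 \cdot \frac{1}{373} - 193292 \cdot \frac{1}{269287} = 2 \cdot 381 \cdot \frac{1}{373} - \frac{193292}{269287} = \frac{762}{373} - \frac{193292}{269287} = \frac{133098778}{100444051}$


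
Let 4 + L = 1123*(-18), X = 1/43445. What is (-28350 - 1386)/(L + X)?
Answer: 1291880520/878371009 ≈ 1.4708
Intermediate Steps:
X = 1/43445 ≈ 2.3018e-5
L = -20218 (L = -4 + 1123*(-18) = -4 - 20214 = -20218)
(-28350 - 1386)/(L + X) = (-28350 - 1386)/(-20218 + 1/43445) = -29736/(-878371009/43445) = -29736*(-43445/878371009) = 1291880520/878371009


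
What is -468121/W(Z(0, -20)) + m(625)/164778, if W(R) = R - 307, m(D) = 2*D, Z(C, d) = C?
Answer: 38568212944/25293423 ≈ 1524.8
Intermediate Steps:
W(R) = -307 + R
-468121/W(Z(0, -20)) + m(625)/164778 = -468121/(-307 + 0) + (2*625)/164778 = -468121/(-307) + 1250*(1/164778) = -468121*(-1/307) + 625/82389 = 468121/307 + 625/82389 = 38568212944/25293423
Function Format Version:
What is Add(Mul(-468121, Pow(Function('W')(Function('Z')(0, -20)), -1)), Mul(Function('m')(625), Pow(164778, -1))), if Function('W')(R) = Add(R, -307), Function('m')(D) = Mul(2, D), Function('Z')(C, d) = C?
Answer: Rational(38568212944, 25293423) ≈ 1524.8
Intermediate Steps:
Function('W')(R) = Add(-307, R)
Add(Mul(-468121, Pow(Function('W')(Function('Z')(0, -20)), -1)), Mul(Function('m')(625), Pow(164778, -1))) = Add(Mul(-468121, Pow(Add(-307, 0), -1)), Mul(Mul(2, 625), Pow(164778, -1))) = Add(Mul(-468121, Pow(-307, -1)), Mul(1250, Rational(1, 164778))) = Add(Mul(-468121, Rational(-1, 307)), Rational(625, 82389)) = Add(Rational(468121, 307), Rational(625, 82389)) = Rational(38568212944, 25293423)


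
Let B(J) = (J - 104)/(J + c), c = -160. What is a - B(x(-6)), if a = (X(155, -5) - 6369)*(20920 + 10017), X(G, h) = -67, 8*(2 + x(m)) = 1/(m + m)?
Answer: -3096766114373/15553 ≈ -1.9911e+8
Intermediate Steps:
x(m) = -2 + 1/(16*m) (x(m) = -2 + 1/(8*(m + m)) = -2 + 1/(8*((2*m))) = -2 + (1/(2*m))/8 = -2 + 1/(16*m))
B(J) = (-104 + J)/(-160 + J) (B(J) = (J - 104)/(J - 160) = (-104 + J)/(-160 + J))
a = -199110532 (a = (-67 - 6369)*(20920 + 10017) = -6436*30937 = -199110532)
a - B(x(-6)) = -199110532 - (-104 + (-2 + (1/16)/(-6)))/(-160 + (-2 + (1/16)/(-6))) = -199110532 - (-104 + (-2 + (1/16)*(-⅙)))/(-160 + (-2 + (1/16)*(-⅙))) = -199110532 - (-104 + (-2 - 1/96))/(-160 + (-2 - 1/96)) = -199110532 - (-104 - 193/96)/(-160 - 193/96) = -199110532 - (-10177)/((-15553/96)*96) = -199110532 - (-96)*(-10177)/(15553*96) = -199110532 - 1*10177/15553 = -199110532 - 10177/15553 = -3096766114373/15553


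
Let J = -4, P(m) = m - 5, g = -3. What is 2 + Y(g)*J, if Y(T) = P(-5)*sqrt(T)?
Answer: 2 + 40*I*sqrt(3) ≈ 2.0 + 69.282*I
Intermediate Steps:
P(m) = -5 + m
Y(T) = -10*sqrt(T) (Y(T) = (-5 - 5)*sqrt(T) = -10*sqrt(T))
2 + Y(g)*J = 2 - 10*I*sqrt(3)*(-4) = 2 + 40*I*sqrt(3)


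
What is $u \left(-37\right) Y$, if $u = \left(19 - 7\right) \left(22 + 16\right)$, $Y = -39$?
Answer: $658008$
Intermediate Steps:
$u = 456$ ($u = 12 \cdot 38 = 456$)
$u \left(-37\right) Y = 456 \left(-37\right) \left(-39\right) = \left(-16872\right) \left(-39\right) = 658008$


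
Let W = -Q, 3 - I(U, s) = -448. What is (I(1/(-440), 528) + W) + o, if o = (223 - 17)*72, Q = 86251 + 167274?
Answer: -238242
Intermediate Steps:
Q = 253525
I(U, s) = 451 (I(U, s) = 3 - 1*(-448) = 3 + 448 = 451)
o = 14832 (o = 206*72 = 14832)
W = -253525 (W = -1*253525 = -253525)
(I(1/(-440), 528) + W) + o = (451 - 253525) + 14832 = -253074 + 14832 = -238242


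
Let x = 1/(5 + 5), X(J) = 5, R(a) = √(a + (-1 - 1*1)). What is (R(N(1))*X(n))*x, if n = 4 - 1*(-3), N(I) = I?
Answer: I/2 ≈ 0.5*I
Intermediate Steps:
R(a) = √(-2 + a) (R(a) = √(a + (-1 - 1)) = √(a - 2) = √(-2 + a))
n = 7 (n = 4 + 3 = 7)
x = ⅒ (x = 1/10 = ⅒ ≈ 0.10000)
(R(N(1))*X(n))*x = (√(-2 + 1)*5)*(⅒) = (√(-1)*5)*(⅒) = (I*5)*(⅒) = (5*I)*(⅒) = I/2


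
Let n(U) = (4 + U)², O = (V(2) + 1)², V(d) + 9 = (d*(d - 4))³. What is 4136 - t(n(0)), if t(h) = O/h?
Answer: 3812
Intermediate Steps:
V(d) = -9 + d³*(-4 + d)³ (V(d) = -9 + (d*(d - 4))³ = -9 + (d*(-4 + d))³ = -9 + d³*(-4 + d)³)
O = 5184 (O = ((-9 + 2³*(-4 + 2)³) + 1)² = ((-9 + 8*(-2)³) + 1)² = ((-9 + 8*(-8)) + 1)² = ((-9 - 64) + 1)² = (-73 + 1)² = (-72)² = 5184)
t(h) = 5184/h
4136 - t(n(0)) = 4136 - 5184/((4 + 0)²) = 4136 - 5184/(4²) = 4136 - 5184/16 = 4136 - 1*324 = 4136 - 324 = 3812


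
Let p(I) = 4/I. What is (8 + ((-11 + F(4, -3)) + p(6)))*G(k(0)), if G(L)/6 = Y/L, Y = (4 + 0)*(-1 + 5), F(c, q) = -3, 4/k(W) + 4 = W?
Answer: 512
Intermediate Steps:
k(W) = 4/(-4 + W)
Y = 16 (Y = 4*4 = 16)
G(L) = 96/L (G(L) = 6*(16/L) = 96/L)
(8 + ((-11 + F(4, -3)) + p(6)))*G(k(0)) = (8 + ((-11 - 3) + 4/6))*(96/((4/(-4 + 0)))) = (8 + (-14 + 4*(⅙)))*(96/((4/(-4)))) = (8 + (-14 + ⅔))*(96/((4*(-¼)))) = (8 - 40/3)*(96/(-1)) = -512*(-1) = -16/3*(-96) = 512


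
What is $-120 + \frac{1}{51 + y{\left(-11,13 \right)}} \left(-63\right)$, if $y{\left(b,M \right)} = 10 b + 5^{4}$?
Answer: $- \frac{67983}{566} \approx -120.11$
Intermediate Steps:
$y{\left(b,M \right)} = 625 + 10 b$ ($y{\left(b,M \right)} = 10 b + 625 = 625 + 10 b$)
$-120 + \frac{1}{51 + y{\left(-11,13 \right)}} \left(-63\right) = -120 + \frac{1}{51 + \left(625 + 10 \left(-11\right)\right)} \left(-63\right) = -120 + \frac{1}{51 + \left(625 - 110\right)} \left(-63\right) = -120 + \frac{1}{51 + 515} \left(-63\right) = -120 + \frac{1}{566} \left(-63\right) = -120 - \frac{63}{566} = - \frac{67983}{566}$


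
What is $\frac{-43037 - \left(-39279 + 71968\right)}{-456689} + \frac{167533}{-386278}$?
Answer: $- \frac{47259190409}{176408913542} \approx -0.2679$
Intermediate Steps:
$\frac{-43037 - \left(-39279 + 71968\right)}{-456689} + \frac{167533}{-386278} = \left(-43037 - 32689\right) \left(- \frac{1}{456689}\right) + 167533 \left(- \frac{1}{386278}\right) = \left(-43037 - 32689\right) \left(- \frac{1}{456689}\right) - \frac{167533}{386278} = \left(-75726\right) \left(- \frac{1}{456689}\right) - \frac{167533}{386278} = \frac{75726}{456689} - \frac{167533}{386278} = - \frac{47259190409}{176408913542}$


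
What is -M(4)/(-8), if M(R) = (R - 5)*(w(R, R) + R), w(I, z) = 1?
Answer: -5/8 ≈ -0.62500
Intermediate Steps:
M(R) = (1 + R)*(-5 + R) (M(R) = (R - 5)*(1 + R) = (-5 + R)*(1 + R) = (1 + R)*(-5 + R))
-M(4)/(-8) = -(-5 + 4² - 4*4)/(-8) = -(-5 + 16 - 16)*(-⅛) = -1*(-5)*(-⅛) = 5*(-⅛) = -5/8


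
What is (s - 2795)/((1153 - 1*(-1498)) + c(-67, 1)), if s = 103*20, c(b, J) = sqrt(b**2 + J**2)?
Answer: -1948485/7023311 + 735*sqrt(4490)/7023311 ≈ -0.27042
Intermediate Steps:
c(b, J) = sqrt(J**2 + b**2)
s = 2060
(s - 2795)/((1153 - 1*(-1498)) + c(-67, 1)) = (2060 - 2795)/((1153 - 1*(-1498)) + sqrt(1**2 + (-67)**2)) = -735/((1153 + 1498) + sqrt(1 + 4489)) = -735/(2651 + sqrt(4490))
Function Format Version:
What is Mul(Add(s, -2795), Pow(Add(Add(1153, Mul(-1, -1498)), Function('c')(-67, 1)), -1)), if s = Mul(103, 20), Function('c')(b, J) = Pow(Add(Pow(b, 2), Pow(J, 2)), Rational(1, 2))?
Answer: Add(Rational(-1948485, 7023311), Mul(Rational(735, 7023311), Pow(4490, Rational(1, 2)))) ≈ -0.27042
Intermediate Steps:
Function('c')(b, J) = Pow(Add(Pow(J, 2), Pow(b, 2)), Rational(1, 2))
s = 2060
Mul(Add(s, -2795), Pow(Add(Add(1153, Mul(-1, -1498)), Function('c')(-67, 1)), -1)) = Mul(Add(2060, -2795), Pow(Add(Add(1153, Mul(-1, -1498)), Pow(Add(Pow(1, 2), Pow(-67, 2)), Rational(1, 2))), -1)) = Mul(-735, Pow(Add(Add(1153, 1498), Pow(Add(1, 4489), Rational(1, 2))), -1)) = Mul(-735, Pow(Add(2651, Pow(4490, Rational(1, 2))), -1))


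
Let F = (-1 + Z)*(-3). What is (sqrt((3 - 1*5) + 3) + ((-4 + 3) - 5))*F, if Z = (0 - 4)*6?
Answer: -375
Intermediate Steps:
Z = -24 (Z = -4*6 = -24)
F = 75 (F = (-1 - 24)*(-3) = -25*(-3) = 75)
(sqrt((3 - 1*5) + 3) + ((-4 + 3) - 5))*F = (sqrt((3 - 1*5) + 3) + ((-4 + 3) - 5))*75 = (sqrt((3 - 5) + 3) + (-1 - 5))*75 = (sqrt(-2 + 3) - 6)*75 = (sqrt(1) - 6)*75 = (1 - 6)*75 = -5*75 = -375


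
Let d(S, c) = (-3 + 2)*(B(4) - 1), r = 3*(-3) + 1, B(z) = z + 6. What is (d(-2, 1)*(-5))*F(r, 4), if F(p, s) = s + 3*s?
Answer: 720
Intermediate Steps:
B(z) = 6 + z
r = -8 (r = -9 + 1 = -8)
d(S, c) = -9 (d(S, c) = (-3 + 2)*((6 + 4) - 1) = -(10 - 1) = -1*9 = -9)
F(p, s) = 4*s
(d(-2, 1)*(-5))*F(r, 4) = (-9*(-5))*(4*4) = 45*16 = 720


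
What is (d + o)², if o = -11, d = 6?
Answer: 25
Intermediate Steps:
(d + o)² = (6 - 11)² = (-5)² = 25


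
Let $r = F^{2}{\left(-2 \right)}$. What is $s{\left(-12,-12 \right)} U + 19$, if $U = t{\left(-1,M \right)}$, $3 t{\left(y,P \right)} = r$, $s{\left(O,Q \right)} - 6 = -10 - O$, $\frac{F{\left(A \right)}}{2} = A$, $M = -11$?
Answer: $\frac{185}{3} \approx 61.667$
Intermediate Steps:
$F{\left(A \right)} = 2 A$
$s{\left(O,Q \right)} = -4 - O$ ($s{\left(O,Q \right)} = 6 - \left(10 + O\right) = -4 - O$)
$r = 16$ ($r = \left(2 \left(-2\right)\right)^{2} = \left(-4\right)^{2} = 16$)
$t{\left(y,P \right)} = \frac{16}{3}$ ($t{\left(y,P \right)} = \frac{1}{3} \cdot 16 = \frac{16}{3}$)
$U = \frac{16}{3} \approx 5.3333$
$s{\left(-12,-12 \right)} U + 19 = \left(-4 - -12\right) \frac{16}{3} + 19 = \left(-4 + 12\right) \frac{16}{3} + 19 = 8 \cdot \frac{16}{3} + 19 = \frac{128}{3} + 19 = \frac{185}{3}$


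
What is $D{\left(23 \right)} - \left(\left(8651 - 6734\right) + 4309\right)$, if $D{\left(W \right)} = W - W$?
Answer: $-6226$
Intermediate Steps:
$D{\left(W \right)} = 0$
$D{\left(23 \right)} - \left(\left(8651 - 6734\right) + 4309\right) = 0 - \left(\left(8651 - 6734\right) + 4309\right) = 0 - \left(1917 + 4309\right) = 0 - 6226 = -6226$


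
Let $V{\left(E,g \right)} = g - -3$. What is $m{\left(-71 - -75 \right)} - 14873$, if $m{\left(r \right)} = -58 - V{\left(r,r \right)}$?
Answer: $-14938$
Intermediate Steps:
$V{\left(E,g \right)} = 3 + g$ ($V{\left(E,g \right)} = g + 3 = 3 + g$)
$m{\left(r \right)} = -61 - r$ ($m{\left(r \right)} = -58 - \left(3 + r\right) = -61 - r$)
$m{\left(-71 - -75 \right)} - 14873 = \left(-61 - \left(-71 - -75\right)\right) - 14873 = \left(-61 - \left(-71 + 75\right)\right) - 14873 = \left(-61 - 4\right) - 14873 = -65 - 14873 = -14938$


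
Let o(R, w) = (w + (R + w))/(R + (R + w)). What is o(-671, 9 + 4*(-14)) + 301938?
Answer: 139797549/463 ≈ 3.0194e+5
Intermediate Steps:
o(R, w) = (R + 2*w)/(w + 2*R)
o(-671, 9 + 4*(-14)) + 301938 = (-671 + 2*(9 + 4*(-14)))/((9 + 4*(-14)) + 2*(-671)) + 301938 = (-671 + 2*(9 - 56))/((9 - 56) - 1342) + 301938 = (-671 + 2*(-47))/(-47 - 1342) + 301938 = (-671 - 94)/(-1389) + 301938 = -1/1389*(-765) + 301938 = 255/463 + 301938 = 139797549/463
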